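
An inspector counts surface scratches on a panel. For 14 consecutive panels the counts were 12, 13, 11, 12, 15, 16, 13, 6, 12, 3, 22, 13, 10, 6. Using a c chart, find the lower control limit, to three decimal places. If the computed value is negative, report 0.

c̄ = (12 + 13 + 11 + 12 + 15 + 16 + 13 + 6 + 12 + 3 + 22 + 13 + 10 + 6) / 14 = 164 / 14 = 11.7143
LCL = c̄ − 3√c̄ = 11.7143 − 3 × 3.4226 = 1.4464

1.446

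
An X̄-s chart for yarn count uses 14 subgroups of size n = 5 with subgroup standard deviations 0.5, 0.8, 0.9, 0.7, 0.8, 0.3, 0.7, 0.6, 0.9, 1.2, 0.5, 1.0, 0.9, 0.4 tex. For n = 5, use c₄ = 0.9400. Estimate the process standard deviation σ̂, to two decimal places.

0.78

s̄ = (0.5 + 0.8 + 0.9 + 0.7 + 0.8 + 0.3 + 0.7 + 0.6 + 0.9 + 1.2 + 0.5 + 1.0 + 0.9 + 0.4) / 14 = 0.7286
σ̂ = s̄ / c₄ = 0.7286 / 0.9400 = 0.7751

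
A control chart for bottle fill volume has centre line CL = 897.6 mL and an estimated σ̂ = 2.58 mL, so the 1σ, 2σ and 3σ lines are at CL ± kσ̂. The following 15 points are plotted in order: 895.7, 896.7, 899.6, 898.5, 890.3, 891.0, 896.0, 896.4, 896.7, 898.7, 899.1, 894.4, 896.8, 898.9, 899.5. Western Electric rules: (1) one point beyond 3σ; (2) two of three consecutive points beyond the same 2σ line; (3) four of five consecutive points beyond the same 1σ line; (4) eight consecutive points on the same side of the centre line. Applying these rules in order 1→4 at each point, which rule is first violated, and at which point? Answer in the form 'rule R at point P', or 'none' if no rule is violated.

Zone of each point (C = within 1σ̂, B = 1σ̂–2σ̂, A = 2σ̂–3σ̂, * = beyond 3σ̂; sign = side of CL): 1:-C, 2:-C, 3:+C, 4:+C, 5:-A, 6:-A, 7:-C, 8:-C, 9:-C, 10:+C, 11:+C, 12:-B, 13:-C, 14:+C, 15:+C
Rule 2 (two of three consecutive points beyond the same 2σ limit) is satisfied at point 6.

rule 2 at point 6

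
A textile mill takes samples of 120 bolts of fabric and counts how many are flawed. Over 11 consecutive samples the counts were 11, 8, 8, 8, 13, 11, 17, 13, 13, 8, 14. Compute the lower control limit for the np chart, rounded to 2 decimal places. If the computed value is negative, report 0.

1.69

p̄ = Σdᵢ / (k·n) = 124 / (11 × 120) = 0.09394
LCL = np̄ − 3·√(np̄(1−p̄)) = 11.2727 − 3 × 3.1959 = 1.6850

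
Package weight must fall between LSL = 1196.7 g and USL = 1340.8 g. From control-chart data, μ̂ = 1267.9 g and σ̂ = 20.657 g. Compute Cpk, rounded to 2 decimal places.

1.15

Cpu = (USL − μ̂) / (3σ̂) = (1340.8 − 1267.9) / (3 × 20.657) = 1.1764; Cpl = (μ̂ − LSL) / (3σ̂) = (1267.9 − 1196.7) / (3 × 20.657) = 1.1489; Cpk = min(Cpu, Cpl) = 1.1489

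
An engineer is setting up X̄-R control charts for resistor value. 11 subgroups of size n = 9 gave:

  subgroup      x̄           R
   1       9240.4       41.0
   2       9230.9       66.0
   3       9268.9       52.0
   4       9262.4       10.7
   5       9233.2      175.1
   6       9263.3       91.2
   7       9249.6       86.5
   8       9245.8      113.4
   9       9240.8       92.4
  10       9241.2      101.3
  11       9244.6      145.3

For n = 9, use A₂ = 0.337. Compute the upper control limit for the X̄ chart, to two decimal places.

9277.24

X̄̄ = (9240.4 + 9230.9 + 9268.9 + 9262.4 + 9233.2 + 9263.3 + 9249.6 + 9245.8 + 9240.8 + 9241.2 + 9244.6) / 11 = 101721.1000 / 11 = 9247.3727
R̄ = (41.0 + 66.0 + 52.0 + 10.7 + 175.1 + 91.2 + 86.5 + 113.4 + 92.4 + 101.3 + 145.3) / 11 = 974.9000 / 11 = 88.6273
UCL = X̄̄ + A₂·R̄ = 9247.3727 + 0.337 × 88.6273 = 9277.2401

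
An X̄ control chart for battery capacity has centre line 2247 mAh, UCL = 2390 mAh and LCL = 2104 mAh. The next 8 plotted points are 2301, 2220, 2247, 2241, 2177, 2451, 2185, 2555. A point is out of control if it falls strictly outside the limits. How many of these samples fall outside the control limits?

2

Compare each point to [2104, 2390]: sample 6 = 2451 > UCL; sample 8 = 2555 > UCL.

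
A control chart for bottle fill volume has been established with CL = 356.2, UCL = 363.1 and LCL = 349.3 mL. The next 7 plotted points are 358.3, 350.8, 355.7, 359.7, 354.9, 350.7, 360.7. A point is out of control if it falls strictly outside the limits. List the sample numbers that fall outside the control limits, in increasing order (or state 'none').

All 7 points lie within [349.3, 363.1].

none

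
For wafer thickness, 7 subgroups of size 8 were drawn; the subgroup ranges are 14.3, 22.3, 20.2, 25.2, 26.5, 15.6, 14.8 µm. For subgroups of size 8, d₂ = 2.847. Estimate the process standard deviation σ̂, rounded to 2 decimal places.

R̄ = (14.3 + 22.3 + 20.2 + 25.2 + 26.5 + 15.6 + 14.8) / 7 = 19.8429
σ̂ = R̄ / d₂ = 19.8429 / 2.847 = 6.9697

6.97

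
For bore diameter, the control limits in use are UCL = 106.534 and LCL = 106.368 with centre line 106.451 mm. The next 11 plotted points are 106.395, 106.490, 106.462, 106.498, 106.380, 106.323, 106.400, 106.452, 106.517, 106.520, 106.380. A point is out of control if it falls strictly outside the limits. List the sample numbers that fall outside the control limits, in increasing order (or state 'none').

6

Compare each point to [106.368, 106.534]: sample 6 = 106.323 < LCL.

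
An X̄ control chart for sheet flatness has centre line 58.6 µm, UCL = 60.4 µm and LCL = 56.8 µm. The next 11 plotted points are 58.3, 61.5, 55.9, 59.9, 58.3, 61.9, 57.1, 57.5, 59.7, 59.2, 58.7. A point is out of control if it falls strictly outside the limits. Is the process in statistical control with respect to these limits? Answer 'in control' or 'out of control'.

out of control

Compare each point to [56.8, 60.4]: sample 2 = 61.5 > UCL; sample 3 = 55.9 < LCL; sample 6 = 61.9 > UCL.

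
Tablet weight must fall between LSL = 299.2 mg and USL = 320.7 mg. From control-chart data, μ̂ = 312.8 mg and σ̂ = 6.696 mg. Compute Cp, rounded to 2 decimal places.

Cp = (USL − LSL) / (6σ̂) = (320.7 − 299.2) / (6 × 6.696) = 21.5000 / 40.1760 = 0.5351

0.54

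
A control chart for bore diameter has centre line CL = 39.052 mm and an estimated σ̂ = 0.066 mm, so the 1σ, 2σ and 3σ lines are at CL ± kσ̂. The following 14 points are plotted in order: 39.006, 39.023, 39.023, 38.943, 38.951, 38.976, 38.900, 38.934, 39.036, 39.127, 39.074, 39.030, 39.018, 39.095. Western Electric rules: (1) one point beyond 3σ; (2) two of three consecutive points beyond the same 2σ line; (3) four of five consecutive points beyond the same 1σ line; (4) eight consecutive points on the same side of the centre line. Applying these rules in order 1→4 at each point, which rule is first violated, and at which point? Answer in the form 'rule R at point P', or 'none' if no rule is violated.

rule 3 at point 7

Zone of each point (C = within 1σ̂, B = 1σ̂–2σ̂, A = 2σ̂–3σ̂, * = beyond 3σ̂; sign = side of CL): 1:-C, 2:-C, 3:-C, 4:-B, 5:-B, 6:-B, 7:-A, 8:-B, 9:-C, 10:+B, 11:+C, 12:-C, 13:-C, 14:+C
Rule 3 (four of five consecutive points beyond the same 1σ limit) is satisfied at point 7.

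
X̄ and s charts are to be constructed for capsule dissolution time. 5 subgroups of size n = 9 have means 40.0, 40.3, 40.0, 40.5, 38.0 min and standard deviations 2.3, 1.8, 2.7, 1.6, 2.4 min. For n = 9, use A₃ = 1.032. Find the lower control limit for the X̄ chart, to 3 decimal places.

X̄̄ = (40.0 + 40.3 + 40.0 + 40.5 + 38.0) / 5 = 39.7600
s̄ = (2.3 + 1.8 + 2.7 + 1.6 + 2.4) / 5 = 2.1600
LCL = X̄̄ − A₃·s̄ = 39.7600 − 1.032 × 2.1600 = 37.5309

37.531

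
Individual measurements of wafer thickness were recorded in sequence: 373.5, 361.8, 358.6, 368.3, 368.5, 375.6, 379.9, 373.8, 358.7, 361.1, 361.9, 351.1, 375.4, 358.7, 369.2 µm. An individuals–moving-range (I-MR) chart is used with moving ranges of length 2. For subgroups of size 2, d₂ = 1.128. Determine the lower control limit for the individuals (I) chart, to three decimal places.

343.059

X̄ = (373.5 + 361.8 + 358.6 + 368.3 + 368.5 + 375.6 + 379.9 + 373.8 + 358.7 + 361.1 + 361.9 + 351.1 + 375.4 + 358.7 + 369.2) / 15 = 366.4067
Moving ranges: 11.7, 3.2, 9.7, 0.2, 7.1, 4.3, 6.1, 15.1, 2.4, 0.8, 10.8, 24.3, 16.7, 10.5; M̄R̄ = 122.9000 / 14 = 8.7786
LCL = X̄ − 3·M̄R̄/d₂ = 366.4067 − 3 × 8.7786 / 1.128 = 343.0594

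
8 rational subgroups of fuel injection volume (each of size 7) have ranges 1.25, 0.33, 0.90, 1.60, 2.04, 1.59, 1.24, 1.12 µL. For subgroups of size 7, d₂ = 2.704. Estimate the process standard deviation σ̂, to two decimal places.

0.47

R̄ = (1.25 + 0.33 + 0.90 + 1.60 + 2.04 + 1.59 + 1.24 + 1.12) / 8 = 1.2588
σ̂ = R̄ / d₂ = 1.2588 / 2.704 = 0.4655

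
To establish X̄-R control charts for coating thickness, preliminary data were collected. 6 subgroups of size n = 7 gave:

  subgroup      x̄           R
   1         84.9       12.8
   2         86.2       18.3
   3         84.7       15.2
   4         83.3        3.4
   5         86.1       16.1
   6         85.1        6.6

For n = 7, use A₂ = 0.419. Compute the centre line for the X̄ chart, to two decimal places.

85.05

X̄̄ = (84.9 + 86.2 + 84.7 + 83.3 + 86.1 + 85.1) / 6 = 510.3000 / 6 = 85.0500
CL = X̄̄ = 85.0500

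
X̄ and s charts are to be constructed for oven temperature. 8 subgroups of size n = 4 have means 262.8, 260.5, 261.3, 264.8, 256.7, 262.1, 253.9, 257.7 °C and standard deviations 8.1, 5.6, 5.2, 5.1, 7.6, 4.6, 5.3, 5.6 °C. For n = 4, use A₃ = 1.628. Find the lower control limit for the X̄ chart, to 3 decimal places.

X̄̄ = (262.8 + 260.5 + 261.3 + 264.8 + 256.7 + 262.1 + 253.9 + 257.7) / 8 = 259.9750
s̄ = (8.1 + 5.6 + 5.2 + 5.1 + 7.6 + 4.6 + 5.3 + 5.6) / 8 = 5.8875
LCL = X̄̄ − A₃·s̄ = 259.9750 − 1.628 × 5.8875 = 250.3902

250.390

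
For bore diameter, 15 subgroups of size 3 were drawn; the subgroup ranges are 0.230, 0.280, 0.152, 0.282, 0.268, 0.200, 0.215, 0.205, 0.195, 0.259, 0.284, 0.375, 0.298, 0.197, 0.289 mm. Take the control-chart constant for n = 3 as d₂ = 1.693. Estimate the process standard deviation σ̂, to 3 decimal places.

R̄ = (0.230 + 0.280 + 0.152 + 0.282 + 0.268 + 0.200 + 0.215 + 0.205 + 0.195 + 0.259 + 0.284 + 0.375 + 0.298 + 0.197 + 0.289) / 15 = 0.2486
σ̂ = R̄ / d₂ = 0.2486 / 1.693 = 0.1468

0.147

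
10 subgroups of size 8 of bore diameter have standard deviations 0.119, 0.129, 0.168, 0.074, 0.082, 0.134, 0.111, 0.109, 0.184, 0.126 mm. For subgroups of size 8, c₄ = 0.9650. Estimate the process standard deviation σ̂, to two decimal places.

0.13

s̄ = (0.119 + 0.129 + 0.168 + 0.074 + 0.082 + 0.134 + 0.111 + 0.109 + 0.184 + 0.126) / 10 = 0.1236
σ̂ = s̄ / c₄ = 0.1236 / 0.9650 = 0.1281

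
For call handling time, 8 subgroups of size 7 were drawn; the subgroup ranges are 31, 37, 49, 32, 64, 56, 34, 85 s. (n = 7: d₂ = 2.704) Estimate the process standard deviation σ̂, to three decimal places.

17.936

R̄ = (31 + 37 + 49 + 32 + 64 + 56 + 34 + 85) / 8 = 48.5000
σ̂ = R̄ / d₂ = 48.5000 / 2.704 = 17.9364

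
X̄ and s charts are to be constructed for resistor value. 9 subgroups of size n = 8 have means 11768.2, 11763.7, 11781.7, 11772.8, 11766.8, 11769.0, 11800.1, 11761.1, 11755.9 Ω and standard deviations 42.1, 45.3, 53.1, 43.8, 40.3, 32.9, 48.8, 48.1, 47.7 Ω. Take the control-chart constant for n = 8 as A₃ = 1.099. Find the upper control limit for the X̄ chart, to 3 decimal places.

X̄̄ = (11768.2 + 11763.7 + 11781.7 + 11772.8 + 11766.8 + 11769.0 + 11800.1 + 11761.1 + 11755.9) / 9 = 11771.0333
s̄ = (42.1 + 45.3 + 53.1 + 43.8 + 40.3 + 32.9 + 48.8 + 48.1 + 47.7) / 9 = 44.6778
UCL = X̄̄ + A₃·s̄ = 11771.0333 + 1.099 × 44.6778 = 11820.1342

11820.134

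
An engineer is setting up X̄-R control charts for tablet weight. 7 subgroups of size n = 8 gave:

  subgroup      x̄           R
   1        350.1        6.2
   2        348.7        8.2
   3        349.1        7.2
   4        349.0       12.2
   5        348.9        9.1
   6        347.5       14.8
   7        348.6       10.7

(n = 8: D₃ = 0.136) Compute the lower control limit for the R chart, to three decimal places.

R̄ = (6.2 + 8.2 + 7.2 + 12.2 + 9.1 + 14.8 + 10.7) / 7 = 68.4000 / 7 = 9.7714
LCL_R = D₃·R̄ = 0.136 × 9.7714 = 1.3289

1.329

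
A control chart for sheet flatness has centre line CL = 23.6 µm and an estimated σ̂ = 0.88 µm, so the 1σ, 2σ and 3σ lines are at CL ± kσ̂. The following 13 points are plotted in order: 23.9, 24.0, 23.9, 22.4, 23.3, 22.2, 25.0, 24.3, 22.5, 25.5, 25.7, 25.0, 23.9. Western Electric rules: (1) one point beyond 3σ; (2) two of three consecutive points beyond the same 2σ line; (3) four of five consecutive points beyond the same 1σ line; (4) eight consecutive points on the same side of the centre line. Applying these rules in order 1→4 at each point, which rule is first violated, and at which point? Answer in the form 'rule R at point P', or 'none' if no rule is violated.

Zone of each point (C = within 1σ̂, B = 1σ̂–2σ̂, A = 2σ̂–3σ̂, * = beyond 3σ̂; sign = side of CL): 1:+C, 2:+C, 3:+C, 4:-B, 5:-C, 6:-B, 7:+B, 8:+C, 9:-B, 10:+A, 11:+A, 12:+B, 13:+C
Rule 2 (two of three consecutive points beyond the same 2σ limit) is satisfied at point 11.

rule 2 at point 11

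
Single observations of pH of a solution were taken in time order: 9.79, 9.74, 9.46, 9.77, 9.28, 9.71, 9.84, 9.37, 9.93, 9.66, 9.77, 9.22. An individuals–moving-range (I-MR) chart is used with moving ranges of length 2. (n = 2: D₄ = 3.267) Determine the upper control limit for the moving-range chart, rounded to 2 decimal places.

Moving ranges: 0.05, 0.28, 0.31, 0.49, 0.43, 0.13, 0.47, 0.56, 0.27, 0.11, 0.55; M̄R̄ = 3.6500 / 11 = 0.3318
UCL_MR = D₄·M̄R̄ = 3.267 × 0.3318 = 1.0840

1.08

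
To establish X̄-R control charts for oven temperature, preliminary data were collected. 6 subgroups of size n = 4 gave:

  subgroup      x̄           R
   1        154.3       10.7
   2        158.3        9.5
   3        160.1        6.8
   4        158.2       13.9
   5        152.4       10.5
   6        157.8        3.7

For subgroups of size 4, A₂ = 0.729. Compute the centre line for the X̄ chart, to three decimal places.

156.850

X̄̄ = (154.3 + 158.3 + 160.1 + 158.2 + 152.4 + 157.8) / 6 = 941.1000 / 6 = 156.8500
CL = X̄̄ = 156.8500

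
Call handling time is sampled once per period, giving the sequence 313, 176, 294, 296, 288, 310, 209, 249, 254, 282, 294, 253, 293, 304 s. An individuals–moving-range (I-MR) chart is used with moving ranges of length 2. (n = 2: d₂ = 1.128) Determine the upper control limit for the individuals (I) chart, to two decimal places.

388.09

X̄ = (313 + 176 + 294 + 296 + 288 + 310 + 209 + 249 + 254 + 282 + 294 + 253 + 293 + 304) / 14 = 272.5000
Moving ranges: 137, 118, 2, 8, 22, 101, 40, 5, 28, 12, 41, 40, 11; M̄R̄ = 565.0000 / 13 = 43.4615
UCL = X̄ + 3·M̄R̄/d₂ = 272.5000 + 3 × 43.4615 / 1.128 = 388.0892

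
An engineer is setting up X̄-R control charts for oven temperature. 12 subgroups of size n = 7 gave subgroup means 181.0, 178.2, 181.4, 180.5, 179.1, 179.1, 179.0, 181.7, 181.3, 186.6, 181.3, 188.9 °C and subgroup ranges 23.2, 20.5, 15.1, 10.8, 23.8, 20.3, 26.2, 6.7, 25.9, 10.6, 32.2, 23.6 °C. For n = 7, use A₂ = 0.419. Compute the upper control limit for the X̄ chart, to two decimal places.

189.85

X̄̄ = (181.0 + 178.2 + 181.4 + 180.5 + 179.1 + 179.1 + 179.0 + 181.7 + 181.3 + 186.6 + 181.3 + 188.9) / 12 = 2178.1000 / 12 = 181.5083
R̄ = (23.2 + 20.5 + 15.1 + 10.8 + 23.8 + 20.3 + 26.2 + 6.7 + 25.9 + 10.6 + 32.2 + 23.6) / 12 = 238.9000 / 12 = 19.9083
UCL = X̄̄ + A₂·R̄ = 181.5083 + 0.419 × 19.9083 = 189.8499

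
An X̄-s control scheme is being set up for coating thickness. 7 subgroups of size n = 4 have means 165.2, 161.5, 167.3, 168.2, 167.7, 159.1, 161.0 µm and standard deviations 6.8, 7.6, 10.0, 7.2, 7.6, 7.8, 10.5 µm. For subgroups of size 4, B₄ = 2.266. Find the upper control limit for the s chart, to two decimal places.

18.61

s̄ = (6.8 + 7.6 + 10.0 + 7.2 + 7.6 + 7.8 + 10.5) / 7 = 8.2143
UCL_s = B₄·s̄ = 2.266 × 8.2143 = 18.6136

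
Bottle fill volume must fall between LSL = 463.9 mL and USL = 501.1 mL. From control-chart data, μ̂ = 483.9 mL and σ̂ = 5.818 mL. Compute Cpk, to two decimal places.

Cpu = (USL − μ̂) / (3σ̂) = (501.1 − 483.9) / (3 × 5.818) = 0.9854; Cpl = (μ̂ − LSL) / (3σ̂) = (483.9 − 463.9) / (3 × 5.818) = 1.1459; Cpk = min(Cpu, Cpl) = 0.9854

0.99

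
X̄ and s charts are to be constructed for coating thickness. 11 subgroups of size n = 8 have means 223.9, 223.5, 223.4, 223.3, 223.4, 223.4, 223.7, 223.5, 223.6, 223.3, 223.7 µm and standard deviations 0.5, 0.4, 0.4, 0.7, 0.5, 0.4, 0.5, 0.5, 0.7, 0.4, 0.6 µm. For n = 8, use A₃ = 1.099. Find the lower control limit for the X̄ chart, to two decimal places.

X̄̄ = (223.9 + 223.5 + 223.4 + 223.3 + 223.4 + 223.4 + 223.7 + 223.5 + 223.6 + 223.3 + 223.7) / 11 = 223.5182
s̄ = (0.5 + 0.4 + 0.4 + 0.7 + 0.5 + 0.4 + 0.5 + 0.5 + 0.7 + 0.4 + 0.6) / 11 = 0.5091
LCL = X̄̄ − A₃·s̄ = 223.5182 − 1.099 × 0.5091 = 222.9587

222.96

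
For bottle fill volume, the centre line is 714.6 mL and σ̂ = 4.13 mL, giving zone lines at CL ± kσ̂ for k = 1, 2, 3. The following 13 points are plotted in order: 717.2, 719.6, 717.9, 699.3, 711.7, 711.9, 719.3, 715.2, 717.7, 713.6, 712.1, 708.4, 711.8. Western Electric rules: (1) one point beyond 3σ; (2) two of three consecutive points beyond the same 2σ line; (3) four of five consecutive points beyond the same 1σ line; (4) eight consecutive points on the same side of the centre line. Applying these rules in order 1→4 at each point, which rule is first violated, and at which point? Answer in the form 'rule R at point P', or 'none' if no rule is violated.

Zone of each point (C = within 1σ̂, B = 1σ̂–2σ̂, A = 2σ̂–3σ̂, * = beyond 3σ̂; sign = side of CL): 1:+C, 2:+B, 3:+C, 4:-*, 5:-C, 6:-C, 7:+B, 8:+C, 9:+C, 10:-C, 11:-C, 12:-B, 13:-C
Rule 1 (one point beyond the 3σ limits) is satisfied at point 4.

rule 1 at point 4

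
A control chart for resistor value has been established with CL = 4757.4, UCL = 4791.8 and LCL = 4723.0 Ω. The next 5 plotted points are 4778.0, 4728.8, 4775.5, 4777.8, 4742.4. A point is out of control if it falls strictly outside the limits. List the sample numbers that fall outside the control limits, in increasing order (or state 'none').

All 5 points lie within [4723.0, 4791.8].

none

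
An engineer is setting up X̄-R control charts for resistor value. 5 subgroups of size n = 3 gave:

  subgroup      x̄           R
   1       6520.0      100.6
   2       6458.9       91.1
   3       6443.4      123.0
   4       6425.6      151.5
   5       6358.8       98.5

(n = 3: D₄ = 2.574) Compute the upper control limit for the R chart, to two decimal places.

290.71

R̄ = (100.6 + 91.1 + 123.0 + 151.5 + 98.5) / 5 = 564.7000 / 5 = 112.9400
UCL_R = D₄·R̄ = 2.574 × 112.9400 = 290.7076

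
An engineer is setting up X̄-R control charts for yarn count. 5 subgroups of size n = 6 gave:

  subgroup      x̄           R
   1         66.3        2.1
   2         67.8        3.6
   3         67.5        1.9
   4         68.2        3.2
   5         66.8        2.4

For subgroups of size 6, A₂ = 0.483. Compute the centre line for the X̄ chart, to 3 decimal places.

67.320

X̄̄ = (66.3 + 67.8 + 67.5 + 68.2 + 66.8) / 5 = 336.6000 / 5 = 67.3200
CL = X̄̄ = 67.3200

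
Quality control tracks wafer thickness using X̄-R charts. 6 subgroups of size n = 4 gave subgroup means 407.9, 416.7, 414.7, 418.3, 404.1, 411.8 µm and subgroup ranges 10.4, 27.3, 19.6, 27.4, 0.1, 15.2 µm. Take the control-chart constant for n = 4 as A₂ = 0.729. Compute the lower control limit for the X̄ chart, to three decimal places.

X̄̄ = (407.9 + 416.7 + 414.7 + 418.3 + 404.1 + 411.8) / 6 = 2473.5000 / 6 = 412.2500
R̄ = (10.4 + 27.3 + 19.6 + 27.4 + 0.1 + 15.2) / 6 = 100.0000 / 6 = 16.6667
LCL = X̄̄ − A₂·R̄ = 412.2500 − 0.729 × 16.6667 = 400.1000

400.100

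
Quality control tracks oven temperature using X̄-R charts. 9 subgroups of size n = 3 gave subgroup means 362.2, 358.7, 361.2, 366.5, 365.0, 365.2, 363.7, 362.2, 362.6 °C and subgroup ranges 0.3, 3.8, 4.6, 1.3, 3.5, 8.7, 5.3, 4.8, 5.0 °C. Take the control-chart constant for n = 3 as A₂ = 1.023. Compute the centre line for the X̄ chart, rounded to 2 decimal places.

363.03

X̄̄ = (362.2 + 358.7 + 361.2 + 366.5 + 365.0 + 365.2 + 363.7 + 362.2 + 362.6) / 9 = 3267.3000 / 9 = 363.0333
CL = X̄̄ = 363.0333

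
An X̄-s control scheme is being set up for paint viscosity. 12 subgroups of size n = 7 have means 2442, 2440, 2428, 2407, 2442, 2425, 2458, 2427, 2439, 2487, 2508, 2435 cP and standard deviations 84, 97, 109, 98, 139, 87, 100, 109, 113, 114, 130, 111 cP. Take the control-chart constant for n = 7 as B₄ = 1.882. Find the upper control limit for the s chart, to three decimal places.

s̄ = (84 + 97 + 109 + 98 + 139 + 87 + 100 + 109 + 113 + 114 + 130 + 111) / 12 = 107.5833
UCL_s = B₄·s̄ = 1.882 × 107.5833 = 202.4718

202.472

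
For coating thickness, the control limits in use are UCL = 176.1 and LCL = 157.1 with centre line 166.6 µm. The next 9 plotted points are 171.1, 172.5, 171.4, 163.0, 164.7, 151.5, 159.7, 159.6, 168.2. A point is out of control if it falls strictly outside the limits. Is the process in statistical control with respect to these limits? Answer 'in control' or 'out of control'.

out of control

Compare each point to [157.1, 176.1]: sample 6 = 151.5 < LCL.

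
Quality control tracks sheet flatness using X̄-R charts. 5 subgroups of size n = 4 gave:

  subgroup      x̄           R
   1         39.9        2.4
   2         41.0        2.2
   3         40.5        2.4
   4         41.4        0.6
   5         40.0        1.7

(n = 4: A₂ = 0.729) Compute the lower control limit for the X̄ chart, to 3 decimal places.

X̄̄ = (39.9 + 41.0 + 40.5 + 41.4 + 40.0) / 5 = 202.8000 / 5 = 40.5600
R̄ = (2.4 + 2.2 + 2.4 + 0.6 + 1.7) / 5 = 9.3000 / 5 = 1.8600
LCL = X̄̄ − A₂·R̄ = 40.5600 − 0.729 × 1.8600 = 39.2041

39.204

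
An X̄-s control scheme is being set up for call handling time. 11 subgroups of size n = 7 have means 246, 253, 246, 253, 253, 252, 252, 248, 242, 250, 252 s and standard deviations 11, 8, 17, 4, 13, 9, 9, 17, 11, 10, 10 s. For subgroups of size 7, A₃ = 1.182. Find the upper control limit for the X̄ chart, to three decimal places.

262.514

X̄̄ = (246 + 253 + 246 + 253 + 253 + 252 + 252 + 248 + 242 + 250 + 252) / 11 = 249.7273
s̄ = (11 + 8 + 17 + 4 + 13 + 9 + 9 + 17 + 11 + 10 + 10) / 11 = 10.8182
UCL = X̄̄ + A₃·s̄ = 249.7273 + 1.182 × 10.8182 = 262.5144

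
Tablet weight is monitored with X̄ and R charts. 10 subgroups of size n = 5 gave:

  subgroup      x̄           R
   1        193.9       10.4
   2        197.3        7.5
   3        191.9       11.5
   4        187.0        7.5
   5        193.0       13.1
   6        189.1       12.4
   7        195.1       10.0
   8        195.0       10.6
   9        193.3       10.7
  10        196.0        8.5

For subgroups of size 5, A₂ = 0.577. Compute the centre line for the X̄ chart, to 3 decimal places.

193.160

X̄̄ = (193.9 + 197.3 + 191.9 + 187.0 + 193.0 + 189.1 + 195.1 + 195.0 + 193.3 + 196.0) / 10 = 1931.6000 / 10 = 193.1600
CL = X̄̄ = 193.1600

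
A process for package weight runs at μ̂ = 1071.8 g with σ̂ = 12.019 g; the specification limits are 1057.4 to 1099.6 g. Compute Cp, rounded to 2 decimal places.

0.59

Cp = (USL − LSL) / (6σ̂) = (1099.6 − 1057.4) / (6 × 12.019) = 42.2000 / 72.1140 = 0.5852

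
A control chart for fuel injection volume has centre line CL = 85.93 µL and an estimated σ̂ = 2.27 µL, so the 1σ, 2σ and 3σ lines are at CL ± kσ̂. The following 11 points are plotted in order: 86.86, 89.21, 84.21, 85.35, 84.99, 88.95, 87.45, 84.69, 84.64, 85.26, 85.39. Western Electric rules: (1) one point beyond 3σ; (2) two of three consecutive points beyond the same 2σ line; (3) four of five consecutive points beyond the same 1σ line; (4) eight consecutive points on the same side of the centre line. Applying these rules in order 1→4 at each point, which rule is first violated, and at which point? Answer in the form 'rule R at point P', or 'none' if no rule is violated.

Zone of each point (C = within 1σ̂, B = 1σ̂–2σ̂, A = 2σ̂–3σ̂, * = beyond 3σ̂; sign = side of CL): 1:+C, 2:+B, 3:-C, 4:-C, 5:-C, 6:+B, 7:+C, 8:-C, 9:-C, 10:-C, 11:-C
No rule fires across all 11 points.

none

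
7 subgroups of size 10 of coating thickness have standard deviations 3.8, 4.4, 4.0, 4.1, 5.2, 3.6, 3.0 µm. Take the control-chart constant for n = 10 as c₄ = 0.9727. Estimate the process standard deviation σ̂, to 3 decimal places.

s̄ = (3.8 + 4.4 + 4.0 + 4.1 + 5.2 + 3.6 + 3.0) / 7 = 4.0143
σ̂ = s̄ / c₄ = 4.0143 / 0.9727 = 4.1270

4.127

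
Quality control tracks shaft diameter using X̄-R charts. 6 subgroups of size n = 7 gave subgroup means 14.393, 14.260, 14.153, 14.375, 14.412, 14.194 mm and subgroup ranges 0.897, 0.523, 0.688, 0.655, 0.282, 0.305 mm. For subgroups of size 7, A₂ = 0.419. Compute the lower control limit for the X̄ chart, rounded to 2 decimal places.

14.06

X̄̄ = (14.393 + 14.260 + 14.153 + 14.375 + 14.412 + 14.194) / 6 = 85.7870 / 6 = 14.2978
R̄ = (0.897 + 0.523 + 0.688 + 0.655 + 0.282 + 0.305) / 6 = 3.3500 / 6 = 0.5583
LCL = X̄̄ − A₂·R̄ = 14.2978 − 0.419 × 0.5583 = 14.0639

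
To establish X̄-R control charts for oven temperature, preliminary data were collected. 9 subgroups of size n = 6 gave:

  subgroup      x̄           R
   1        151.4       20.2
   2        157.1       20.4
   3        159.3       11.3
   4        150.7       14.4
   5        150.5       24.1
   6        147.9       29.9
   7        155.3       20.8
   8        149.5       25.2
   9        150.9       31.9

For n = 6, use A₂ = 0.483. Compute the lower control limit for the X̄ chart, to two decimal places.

141.87

X̄̄ = (151.4 + 157.1 + 159.3 + 150.7 + 150.5 + 147.9 + 155.3 + 149.5 + 150.9) / 9 = 1372.6000 / 9 = 152.5111
R̄ = (20.2 + 20.4 + 11.3 + 14.4 + 24.1 + 29.9 + 20.8 + 25.2 + 31.9) / 9 = 198.2000 / 9 = 22.0222
LCL = X̄̄ − A₂·R̄ = 152.5111 − 0.483 × 22.0222 = 141.8744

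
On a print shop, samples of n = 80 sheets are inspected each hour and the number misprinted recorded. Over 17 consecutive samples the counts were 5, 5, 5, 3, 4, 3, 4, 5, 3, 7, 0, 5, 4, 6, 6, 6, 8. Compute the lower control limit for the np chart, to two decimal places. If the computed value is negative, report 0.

p̄ = Σdᵢ / (k·n) = 79 / (17 × 80) = 0.05809
LCL = np̄ − 3·√(np̄(1−p̄)) = 4.6471 − 3 × 2.0922 = -1.6294 → 0 (negative, so LCL = 0)

0.00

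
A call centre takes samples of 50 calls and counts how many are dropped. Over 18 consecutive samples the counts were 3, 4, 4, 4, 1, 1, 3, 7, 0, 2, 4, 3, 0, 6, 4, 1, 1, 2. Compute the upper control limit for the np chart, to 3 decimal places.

p̄ = Σdᵢ / (k·n) = 50 / (18 × 50) = 0.05556
UCL = np̄ + 3·√(np̄(1−p̄)) = 2.7778 + 3 × √(2.7778×0.94444) = 2.7778 + 3 × 1.6197 = 7.6369

7.637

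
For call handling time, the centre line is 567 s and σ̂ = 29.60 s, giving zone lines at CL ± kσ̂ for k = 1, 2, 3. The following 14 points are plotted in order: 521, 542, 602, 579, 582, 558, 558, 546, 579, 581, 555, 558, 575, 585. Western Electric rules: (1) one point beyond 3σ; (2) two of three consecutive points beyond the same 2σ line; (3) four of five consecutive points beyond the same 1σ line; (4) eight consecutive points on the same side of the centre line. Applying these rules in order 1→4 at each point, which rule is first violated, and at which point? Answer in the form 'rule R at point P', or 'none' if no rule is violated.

Zone of each point (C = within 1σ̂, B = 1σ̂–2σ̂, A = 2σ̂–3σ̂, * = beyond 3σ̂; sign = side of CL): 1:-B, 2:-C, 3:+B, 4:+C, 5:+C, 6:-C, 7:-C, 8:-C, 9:+C, 10:+C, 11:-C, 12:-C, 13:+C, 14:+C
No rule fires across all 14 points.

none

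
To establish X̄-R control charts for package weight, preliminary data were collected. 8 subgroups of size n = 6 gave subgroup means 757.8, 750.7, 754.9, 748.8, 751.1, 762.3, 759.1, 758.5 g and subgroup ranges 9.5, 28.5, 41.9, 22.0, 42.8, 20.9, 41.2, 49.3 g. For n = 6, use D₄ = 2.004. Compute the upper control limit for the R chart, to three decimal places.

R̄ = (9.5 + 28.5 + 41.9 + 22.0 + 42.8 + 20.9 + 41.2 + 49.3) / 8 = 256.1000 / 8 = 32.0125
UCL_R = D₄·R̄ = 2.004 × 32.0125 = 64.1531

64.153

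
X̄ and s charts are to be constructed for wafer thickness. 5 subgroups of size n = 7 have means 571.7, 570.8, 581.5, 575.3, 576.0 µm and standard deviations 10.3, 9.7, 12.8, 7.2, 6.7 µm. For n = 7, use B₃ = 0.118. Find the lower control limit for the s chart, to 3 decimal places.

1.102

s̄ = (10.3 + 9.7 + 12.8 + 7.2 + 6.7) / 5 = 9.3400
LCL_s = B₃·s̄ = 0.118 × 9.3400 = 1.1021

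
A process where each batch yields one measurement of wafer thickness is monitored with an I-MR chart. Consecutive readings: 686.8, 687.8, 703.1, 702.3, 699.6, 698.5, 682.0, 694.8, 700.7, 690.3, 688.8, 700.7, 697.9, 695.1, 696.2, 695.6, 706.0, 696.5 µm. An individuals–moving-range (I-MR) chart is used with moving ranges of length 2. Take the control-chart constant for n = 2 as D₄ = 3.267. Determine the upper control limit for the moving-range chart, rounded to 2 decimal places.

20.58

Moving ranges: 1.0, 15.3, 0.8, 2.7, 1.1, 16.5, 12.8, 5.9, 10.4, 1.5, 11.9, 2.8, 2.8, 1.1, 0.6, 10.4, 9.5; M̄R̄ = 107.1000 / 17 = 6.3000
UCL_MR = D₄·M̄R̄ = 3.267 × 6.3000 = 20.5821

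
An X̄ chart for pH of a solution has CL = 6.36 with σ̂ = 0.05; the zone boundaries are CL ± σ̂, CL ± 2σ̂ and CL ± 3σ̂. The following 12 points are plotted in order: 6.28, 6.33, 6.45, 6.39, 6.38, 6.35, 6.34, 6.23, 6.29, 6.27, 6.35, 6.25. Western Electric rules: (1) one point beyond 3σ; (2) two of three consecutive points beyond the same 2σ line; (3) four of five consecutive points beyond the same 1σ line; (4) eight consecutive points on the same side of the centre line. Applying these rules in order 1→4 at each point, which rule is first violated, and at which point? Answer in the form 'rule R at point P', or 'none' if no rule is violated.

Zone of each point (C = within 1σ̂, B = 1σ̂–2σ̂, A = 2σ̂–3σ̂, * = beyond 3σ̂; sign = side of CL): 1:-B, 2:-C, 3:+B, 4:+C, 5:+C, 6:-C, 7:-C, 8:-A, 9:-B, 10:-B, 11:-C, 12:-A
Rule 3 (four of five consecutive points beyond the same 1σ limit) is satisfied at point 12.

rule 3 at point 12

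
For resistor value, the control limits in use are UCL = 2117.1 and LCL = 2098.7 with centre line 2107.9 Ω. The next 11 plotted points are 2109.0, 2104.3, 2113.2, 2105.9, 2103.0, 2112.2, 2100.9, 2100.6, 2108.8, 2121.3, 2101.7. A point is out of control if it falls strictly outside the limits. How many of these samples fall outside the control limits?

1

Compare each point to [2098.7, 2117.1]: sample 10 = 2121.3 > UCL.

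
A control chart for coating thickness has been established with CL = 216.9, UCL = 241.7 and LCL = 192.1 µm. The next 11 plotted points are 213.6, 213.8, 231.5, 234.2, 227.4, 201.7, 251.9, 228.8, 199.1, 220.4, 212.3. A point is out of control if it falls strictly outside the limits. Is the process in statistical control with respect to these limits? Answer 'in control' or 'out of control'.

out of control

Compare each point to [192.1, 241.7]: sample 7 = 251.9 > UCL.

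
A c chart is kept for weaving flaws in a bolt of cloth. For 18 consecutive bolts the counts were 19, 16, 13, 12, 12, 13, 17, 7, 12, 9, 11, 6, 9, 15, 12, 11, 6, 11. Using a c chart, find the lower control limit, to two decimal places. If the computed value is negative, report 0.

c̄ = (19 + 16 + 13 + 12 + 12 + 13 + 17 + 7 + 12 + 9 + 11 + 6 + 9 + 15 + 12 + 11 + 6 + 11) / 18 = 211 / 18 = 11.7222
LCL = c̄ − 3√c̄ = 11.7222 − 3 × 3.4238 = 1.4509

1.45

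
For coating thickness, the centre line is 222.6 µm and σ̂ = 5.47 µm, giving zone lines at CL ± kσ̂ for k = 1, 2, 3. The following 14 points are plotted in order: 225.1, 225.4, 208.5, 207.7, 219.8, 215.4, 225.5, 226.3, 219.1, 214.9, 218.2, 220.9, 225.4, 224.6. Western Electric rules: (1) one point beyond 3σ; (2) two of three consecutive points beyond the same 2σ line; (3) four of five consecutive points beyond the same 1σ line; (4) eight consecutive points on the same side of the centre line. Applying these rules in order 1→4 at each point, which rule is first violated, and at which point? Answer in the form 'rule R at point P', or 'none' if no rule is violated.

rule 2 at point 4

Zone of each point (C = within 1σ̂, B = 1σ̂–2σ̂, A = 2σ̂–3σ̂, * = beyond 3σ̂; sign = side of CL): 1:+C, 2:+C, 3:-A, 4:-A, 5:-C, 6:-B, 7:+C, 8:+C, 9:-C, 10:-B, 11:-C, 12:-C, 13:+C, 14:+C
Rule 2 (two of three consecutive points beyond the same 2σ limit) is satisfied at point 4.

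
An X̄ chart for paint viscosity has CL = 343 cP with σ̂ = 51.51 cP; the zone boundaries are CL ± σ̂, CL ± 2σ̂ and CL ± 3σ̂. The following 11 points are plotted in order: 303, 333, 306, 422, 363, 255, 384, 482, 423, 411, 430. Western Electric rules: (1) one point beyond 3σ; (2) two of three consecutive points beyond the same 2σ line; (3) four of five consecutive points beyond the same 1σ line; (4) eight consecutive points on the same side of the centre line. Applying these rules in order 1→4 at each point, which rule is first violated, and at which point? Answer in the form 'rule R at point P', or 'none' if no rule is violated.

rule 3 at point 11

Zone of each point (C = within 1σ̂, B = 1σ̂–2σ̂, A = 2σ̂–3σ̂, * = beyond 3σ̂; sign = side of CL): 1:-C, 2:-C, 3:-C, 4:+B, 5:+C, 6:-B, 7:+C, 8:+A, 9:+B, 10:+B, 11:+B
Rule 3 (four of five consecutive points beyond the same 1σ limit) is satisfied at point 11.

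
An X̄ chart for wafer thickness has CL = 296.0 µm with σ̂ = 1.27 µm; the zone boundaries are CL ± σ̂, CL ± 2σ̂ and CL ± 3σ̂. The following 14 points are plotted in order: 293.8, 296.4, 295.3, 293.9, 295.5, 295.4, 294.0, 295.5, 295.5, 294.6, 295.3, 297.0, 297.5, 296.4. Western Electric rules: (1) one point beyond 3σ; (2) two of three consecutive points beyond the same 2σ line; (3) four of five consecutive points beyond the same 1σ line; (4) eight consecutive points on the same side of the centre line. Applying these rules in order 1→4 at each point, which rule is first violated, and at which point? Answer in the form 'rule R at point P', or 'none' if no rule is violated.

rule 4 at point 10

Zone of each point (C = within 1σ̂, B = 1σ̂–2σ̂, A = 2σ̂–3σ̂, * = beyond 3σ̂; sign = side of CL): 1:-B, 2:+C, 3:-C, 4:-B, 5:-C, 6:-C, 7:-B, 8:-C, 9:-C, 10:-B, 11:-C, 12:+C, 13:+B, 14:+C
Rule 4 (eight consecutive points on the same side of the centre line) is satisfied at point 10.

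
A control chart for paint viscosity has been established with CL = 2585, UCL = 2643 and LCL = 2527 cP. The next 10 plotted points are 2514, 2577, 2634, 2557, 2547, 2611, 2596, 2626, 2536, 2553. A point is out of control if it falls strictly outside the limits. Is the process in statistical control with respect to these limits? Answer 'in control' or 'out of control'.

out of control

Compare each point to [2527, 2643]: sample 1 = 2514 < LCL.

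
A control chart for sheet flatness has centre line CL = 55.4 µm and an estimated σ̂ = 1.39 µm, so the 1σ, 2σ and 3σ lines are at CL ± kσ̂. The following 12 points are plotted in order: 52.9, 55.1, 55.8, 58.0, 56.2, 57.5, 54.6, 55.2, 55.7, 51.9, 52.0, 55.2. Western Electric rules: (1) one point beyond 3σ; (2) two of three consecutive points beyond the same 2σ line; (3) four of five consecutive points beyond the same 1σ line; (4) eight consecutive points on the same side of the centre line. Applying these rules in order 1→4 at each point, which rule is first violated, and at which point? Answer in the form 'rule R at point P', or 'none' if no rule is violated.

rule 2 at point 11

Zone of each point (C = within 1σ̂, B = 1σ̂–2σ̂, A = 2σ̂–3σ̂, * = beyond 3σ̂; sign = side of CL): 1:-B, 2:-C, 3:+C, 4:+B, 5:+C, 6:+B, 7:-C, 8:-C, 9:+C, 10:-A, 11:-A, 12:-C
Rule 2 (two of three consecutive points beyond the same 2σ limit) is satisfied at point 11.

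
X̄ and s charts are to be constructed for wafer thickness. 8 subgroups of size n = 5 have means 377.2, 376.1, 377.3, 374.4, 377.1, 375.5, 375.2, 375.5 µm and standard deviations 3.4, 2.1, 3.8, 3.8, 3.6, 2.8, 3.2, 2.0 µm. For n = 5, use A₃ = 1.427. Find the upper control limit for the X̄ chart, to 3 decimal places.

X̄̄ = (377.2 + 376.1 + 377.3 + 374.4 + 377.1 + 375.5 + 375.2 + 375.5) / 8 = 376.0375
s̄ = (3.4 + 2.1 + 3.8 + 3.8 + 3.6 + 2.8 + 3.2 + 2.0) / 8 = 3.0875
UCL = X̄̄ + A₃·s̄ = 376.0375 + 1.427 × 3.0875 = 380.4434

380.443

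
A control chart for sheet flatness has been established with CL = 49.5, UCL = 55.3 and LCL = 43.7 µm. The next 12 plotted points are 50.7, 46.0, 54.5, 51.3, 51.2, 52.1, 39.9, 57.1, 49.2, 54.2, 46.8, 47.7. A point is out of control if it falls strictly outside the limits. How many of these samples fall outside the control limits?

Compare each point to [43.7, 55.3]: sample 7 = 39.9 < LCL; sample 8 = 57.1 > UCL.

2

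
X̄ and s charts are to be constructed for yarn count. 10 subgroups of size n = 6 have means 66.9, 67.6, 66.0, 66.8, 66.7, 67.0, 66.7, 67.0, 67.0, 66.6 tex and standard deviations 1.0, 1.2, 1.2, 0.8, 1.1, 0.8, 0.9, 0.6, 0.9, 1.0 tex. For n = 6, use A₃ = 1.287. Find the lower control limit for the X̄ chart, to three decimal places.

X̄̄ = (66.9 + 67.6 + 66.0 + 66.8 + 66.7 + 67.0 + 66.7 + 67.0 + 67.0 + 66.6) / 10 = 66.8300
s̄ = (1.0 + 1.2 + 1.2 + 0.8 + 1.1 + 0.8 + 0.9 + 0.6 + 0.9 + 1.0) / 10 = 0.9500
LCL = X̄̄ − A₃·s̄ = 66.8300 − 1.287 × 0.9500 = 65.6073

65.607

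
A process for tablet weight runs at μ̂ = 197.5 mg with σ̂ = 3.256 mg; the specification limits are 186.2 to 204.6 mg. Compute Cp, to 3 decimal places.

Cp = (USL − LSL) / (6σ̂) = (204.6 − 186.2) / (6 × 3.256) = 18.4000 / 19.5360 = 0.9419

0.942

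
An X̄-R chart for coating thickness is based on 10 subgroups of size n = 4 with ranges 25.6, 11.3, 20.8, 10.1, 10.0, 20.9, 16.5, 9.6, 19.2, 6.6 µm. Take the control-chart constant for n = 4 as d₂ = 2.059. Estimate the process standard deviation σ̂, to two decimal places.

R̄ = (25.6 + 11.3 + 20.8 + 10.1 + 10.0 + 20.9 + 16.5 + 9.6 + 19.2 + 6.6) / 10 = 15.0600
σ̂ = R̄ / d₂ = 15.0600 / 2.059 = 7.3142

7.31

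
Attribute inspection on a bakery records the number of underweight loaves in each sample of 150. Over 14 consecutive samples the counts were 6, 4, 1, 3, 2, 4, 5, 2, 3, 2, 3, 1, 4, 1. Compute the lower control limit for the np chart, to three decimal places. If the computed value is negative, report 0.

p̄ = Σdᵢ / (k·n) = 41 / (14 × 150) = 0.01952
LCL = np̄ − 3·√(np̄(1−p̄)) = 2.9286 − 3 × 1.6945 = -2.1550 → 0 (negative, so LCL = 0)

0.000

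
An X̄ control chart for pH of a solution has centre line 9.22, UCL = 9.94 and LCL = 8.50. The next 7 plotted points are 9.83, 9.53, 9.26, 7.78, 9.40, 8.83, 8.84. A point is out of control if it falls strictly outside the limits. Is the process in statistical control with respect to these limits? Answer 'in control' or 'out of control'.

Compare each point to [8.50, 9.94]: sample 4 = 7.78 < LCL.

out of control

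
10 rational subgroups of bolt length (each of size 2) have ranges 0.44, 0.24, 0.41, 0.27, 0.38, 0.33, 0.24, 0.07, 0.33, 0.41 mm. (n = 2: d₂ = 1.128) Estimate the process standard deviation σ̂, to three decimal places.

0.277

R̄ = (0.44 + 0.24 + 0.41 + 0.27 + 0.38 + 0.33 + 0.24 + 0.07 + 0.33 + 0.41) / 10 = 0.3120
σ̂ = R̄ / d₂ = 0.3120 / 1.128 = 0.2766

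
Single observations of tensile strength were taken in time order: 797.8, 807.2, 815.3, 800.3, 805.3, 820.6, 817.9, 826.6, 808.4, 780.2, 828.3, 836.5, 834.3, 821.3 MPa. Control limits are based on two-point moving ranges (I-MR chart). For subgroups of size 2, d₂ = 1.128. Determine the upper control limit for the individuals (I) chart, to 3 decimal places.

851.540

X̄ = (797.8 + 807.2 + 815.3 + 800.3 + 805.3 + 820.6 + 817.9 + 826.6 + 808.4 + 780.2 + 828.3 + 836.5 + 834.3 + 821.3) / 14 = 814.2857
Moving ranges: 9.4, 8.1, 15.0, 5.0, 15.3, 2.7, 8.7, 18.2, 28.2, 48.1, 8.2, 2.2, 13.0; M̄R̄ = 182.1000 / 13 = 14.0077
UCL = X̄ + 3·M̄R̄/d₂ = 814.2857 + 3 × 14.0077 / 1.128 = 851.5402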